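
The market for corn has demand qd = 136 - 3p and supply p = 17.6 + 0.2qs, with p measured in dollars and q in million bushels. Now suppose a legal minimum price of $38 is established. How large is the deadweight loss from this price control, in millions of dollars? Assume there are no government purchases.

240

Rearranging supply gives qs = 5p - 88. In a free market, 136 - 3p = 5p - 88 gives the equilibrium p* = 28, q* = 52.
Because the floor (38) lies above the market-clearing price, it is binding.
At p = 38: qd = 136 - 3·38 = 22 and qs = 5·38 - 88 = 102.
Quantity traded falls to 22. At q = 22 the demand price is (136 - 22)/3 = 38 and the supply price is (88 + 22)/5 = 22.
Deadweight loss = ½ · (38 - 22) · (52 - 22) = ½ · 16 · 30 = 240.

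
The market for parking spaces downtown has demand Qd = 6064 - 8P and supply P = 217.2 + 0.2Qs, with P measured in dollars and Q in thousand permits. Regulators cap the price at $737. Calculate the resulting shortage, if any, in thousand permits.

0

Rearranging supply gives Qs = 5P - 1086. In a free market, 6064 - 8P = 5P - 1086 gives the equilibrium P* = 550, Q* = 1664.
Since 737 is above P* = 550, the ceiling does not bind and the free-market outcome prevails.
Since the control does not bind, there is no shortage.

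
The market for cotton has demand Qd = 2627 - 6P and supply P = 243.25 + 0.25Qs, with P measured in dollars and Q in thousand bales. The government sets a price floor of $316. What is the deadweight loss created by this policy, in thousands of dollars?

0

Rearranging supply gives Qs = 4P - 973. Setting quantity demanded equal to quantity supplied, 2627 - 6P = 4P - 973, gives P* = 360 and Q* = 467.
Since 316 is below P* = 360, the floor does not bind and the free-market outcome prevails.
Since the control does not bind, no trades are prevented and deadweight loss is zero.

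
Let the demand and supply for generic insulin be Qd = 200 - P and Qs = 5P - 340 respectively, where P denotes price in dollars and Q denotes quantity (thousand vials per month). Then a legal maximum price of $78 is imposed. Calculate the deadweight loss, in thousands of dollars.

2160

In a free market, 200 - P = 5P - 340 gives the equilibrium P* = 90, Q* = 110.
Since 78 < 90, the ceiling is binding.
At P = 78: Qd = 200 - 78 = 122 and Qs = 5·78 - 340 = 50.
Quantity traded falls to 50. At Q = 50 the demand price is 200 - 50 = 150 and the supply price is (340 + 50)/5 = 78.
Deadweight loss = ½ · (150 - 78) · (110 - 50) = ½ · 72 · 60 = 2160.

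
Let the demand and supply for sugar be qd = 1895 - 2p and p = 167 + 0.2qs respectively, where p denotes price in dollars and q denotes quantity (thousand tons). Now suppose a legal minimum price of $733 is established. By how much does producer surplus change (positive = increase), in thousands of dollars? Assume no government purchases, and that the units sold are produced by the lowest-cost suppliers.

100087.4

Rearranging supply gives qs = 5p - 835. Without the control the market clears where 1895 - 2p = 5p - 835, i.e. p* = 390 and q* = 1115.
Because the floor (733) lies above the market-clearing price, it is binding.
At p = 733: qd = 1895 - 2·733 = 429 and qs = 5·733 - 835 = 2830.
Producer surplus without the control is ½ · (390 - 167) · 1115 = 124322.5.
With the floor, 429 units are sold at 733. The supply price at q = 429 is 252.8, so PS = ½ · [(733 - 167) + (733 - 252.8)] · 429 = 224409.9.
Change in producer surplus = 224409.9 - 124322.5 = 100087.4.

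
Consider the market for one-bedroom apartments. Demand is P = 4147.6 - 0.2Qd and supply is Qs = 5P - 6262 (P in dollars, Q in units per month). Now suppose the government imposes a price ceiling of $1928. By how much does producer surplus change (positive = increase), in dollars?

Rearranging demand gives Qd = 20738 - 5P. In a free market, 20738 - 5P = 5P - 6262 gives the equilibrium P* = 2700, Q* = 7238.
The ceiling of 1928 is below the equilibrium price 2700, so it binds.
At P = 1928: Qd = 20738 - 5·1928 = 11098 and Qs = 5·1928 - 6262 = 3378.
Producer surplus without the control is ½ · (2700 - 1252.4) · 7238 = 5238864.4.
With the ceiling, producers sell 3378 units at 1928, so PS = ½ · (1928 - 1252.4) · 3378 = 1141088.4.
Change in producer surplus = 1141088.4 - 5238864.4 = -4097776.

-4097776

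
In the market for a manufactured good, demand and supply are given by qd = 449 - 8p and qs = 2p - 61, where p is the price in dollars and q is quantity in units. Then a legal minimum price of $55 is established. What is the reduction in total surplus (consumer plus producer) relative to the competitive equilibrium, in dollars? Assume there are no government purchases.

320

In a free market, 449 - 8p = 2p - 61 gives the equilibrium p* = 51, q* = 41.
Because the floor (55) lies above the market-clearing price, it is binding.
At p = 55: qd = 449 - 8·55 = 9 and qs = 2·55 - 61 = 49.
Quantity traded falls to 9. At q = 9 the demand price is (449 - 9)/8 = 55 and the supply price is (61 + 9)/2 = 35.
Deadweight loss = ½ · (55 - 35) · (41 - 9) = ½ · 20 · 32 = 320.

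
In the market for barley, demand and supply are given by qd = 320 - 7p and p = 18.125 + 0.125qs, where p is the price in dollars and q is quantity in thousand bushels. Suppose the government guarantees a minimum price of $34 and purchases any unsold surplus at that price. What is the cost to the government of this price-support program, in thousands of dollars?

1530

Rearranging supply gives qs = 8p - 145. Setting quantity demanded equal to quantity supplied, 320 - 7p = 8p - 145, gives p* = 31 and q* = 103.
Because the floor (34) lies above the market-clearing price, it is binding.
At p = 34: qd = 320 - 7·34 = 82 and qs = 8·34 - 145 = 127.
Surplus = qs - qd = 45.
Government expenditure = surplus × support price = 45 × 34 = 1530.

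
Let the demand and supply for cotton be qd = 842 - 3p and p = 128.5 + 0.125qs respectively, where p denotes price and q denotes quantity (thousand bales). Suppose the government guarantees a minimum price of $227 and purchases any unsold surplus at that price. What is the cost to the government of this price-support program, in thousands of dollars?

142329

Rearranging supply gives qs = 8p - 1028. Without the control the market clears where 842 - 3p = 8p - 1028, i.e. p* = 170 and q* = 332.
Because the floor (227) lies above the market-clearing price, it is binding.
At p = 227: qd = 842 - 3·227 = 161 and qs = 8·227 - 1028 = 788.
Surplus = qs - qd = 627.
Government expenditure = surplus × support price = 627 × 227 = 142329.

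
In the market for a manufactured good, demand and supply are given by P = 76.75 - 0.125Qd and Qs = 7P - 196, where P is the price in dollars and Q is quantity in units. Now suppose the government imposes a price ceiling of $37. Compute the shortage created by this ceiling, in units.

Rearranging demand gives Qd = 614 - 8P. Setting quantity demanded equal to quantity supplied, 614 - 8P = 7P - 196, gives P* = 54 and Q* = 182.
The ceiling of 37 is below the equilibrium price 54, so it binds.
At P = 37: Qd = 614 - 8·37 = 318 and Qs = 7·37 - 196 = 63.
Shortage = Qd - Qs = 318 - 63 = 255.

255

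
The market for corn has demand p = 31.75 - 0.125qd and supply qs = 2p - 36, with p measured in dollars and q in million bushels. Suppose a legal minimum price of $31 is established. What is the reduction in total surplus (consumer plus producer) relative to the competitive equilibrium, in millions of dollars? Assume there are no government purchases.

Rearranging demand gives qd = 254 - 8p. Equilibrium: 254 - 8p = 2p - 36, so 290 = 10p and p* = 29, q* = 22.
Since 31 > 29, the floor is binding.
At p = 31: qd = 254 - 8·31 = 6 and qs = 2·31 - 36 = 26.
Quantity traded falls to 6. At q = 6 the demand price is (254 - 6)/8 = 31 and the supply price is (36 + 6)/2 = 21.
Deadweight loss = ½ · (31 - 21) · (22 - 6) = ½ · 10 · 16 = 80.

80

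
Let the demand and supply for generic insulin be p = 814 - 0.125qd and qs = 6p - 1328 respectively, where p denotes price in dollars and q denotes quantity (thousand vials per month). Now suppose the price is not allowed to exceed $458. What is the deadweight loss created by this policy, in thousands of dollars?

Rearranging demand gives qd = 6512 - 8p. Without the control the market clears where 6512 - 8p = 6p - 1328, i.e. p* = 560 and q* = 2032.
Since 458 < 560, the ceiling is binding.
At p = 458: qd = 6512 - 8·458 = 2848 and qs = 6·458 - 1328 = 1420.
Quantity traded falls to 1420. At q = 1420 the demand price is (6512 - 1420)/8 = 636.5 and the supply price is (1328 + 1420)/6 = 458.
Deadweight loss = ½ · (636.5 - 458) · (2032 - 1420) = ½ · 178.5 · 612 = 54621.

54621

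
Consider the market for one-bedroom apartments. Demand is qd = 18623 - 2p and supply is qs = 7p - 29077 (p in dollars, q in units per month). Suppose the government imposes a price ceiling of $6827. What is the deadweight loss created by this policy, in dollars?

0

Equilibrium: 18623 - 2p = 7p - 29077, so 47700 = 9p and p* = 5300, q* = 8023.
Since 6827 is above p* = 5300, the ceiling does not bind and the free-market outcome prevails.
Since the control does not bind, no trades are prevented and deadweight loss is zero.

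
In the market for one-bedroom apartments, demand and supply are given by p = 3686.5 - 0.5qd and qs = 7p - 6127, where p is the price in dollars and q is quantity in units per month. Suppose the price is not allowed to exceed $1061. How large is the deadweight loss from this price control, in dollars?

3035355.75

Rearranging demand gives qd = 7373 - 2p. Without the control the market clears where 7373 - 2p = 7p - 6127, i.e. p* = 1500 and q* = 4373.
The ceiling of 1061 is below the equilibrium price 1500, so it binds.
At p = 1061: qd = 7373 - 2·1061 = 5251 and qs = 7·1061 - 6127 = 1300.
Quantity traded falls to 1300. At q = 1300 the demand price is (7373 - 1300)/2 = 3036.5 and the supply price is (6127 + 1300)/7 = 1061.
Deadweight loss = ½ · (3036.5 - 1061) · (4373 - 1300) = ½ · 1975.5 · 3073 = 3035355.75.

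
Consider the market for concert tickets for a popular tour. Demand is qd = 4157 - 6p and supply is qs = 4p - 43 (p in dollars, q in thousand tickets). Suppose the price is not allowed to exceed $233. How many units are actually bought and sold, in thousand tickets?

889

Without the control the market clears where 4157 - 6p = 4p - 43, i.e. p* = 420 and q* = 1637.
Because the ceiling (233) lies below the market-clearing price, it is binding.
At p = 233: qd = 4157 - 6·233 = 2759 and qs = 4·233 - 43 = 889.
The quantity actually transacted is the short side, supply: 889.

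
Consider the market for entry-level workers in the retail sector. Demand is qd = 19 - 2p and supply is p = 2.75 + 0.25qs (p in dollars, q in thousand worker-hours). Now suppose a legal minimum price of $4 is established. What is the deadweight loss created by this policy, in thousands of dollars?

0

Rearranging supply gives qs = 4p - 11. Without the control the market clears where 19 - 2p = 4p - 11, i.e. p* = 5 and q* = 9.
The floor of 4 is below the equilibrium price 5, so it is not binding; the market clears at p* = 5, q* = 9.
Since the control does not bind, no trades are prevented and deadweight loss is zero.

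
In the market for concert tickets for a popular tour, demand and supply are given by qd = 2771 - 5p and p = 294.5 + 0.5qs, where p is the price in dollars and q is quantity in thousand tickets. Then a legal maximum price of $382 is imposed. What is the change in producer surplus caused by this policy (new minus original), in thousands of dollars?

Rearranging supply gives qs = 2p - 589. In a free market, 2771 - 5p = 2p - 589 gives the equilibrium p* = 480, q* = 371.
Since 382 < 480, the ceiling is binding.
At p = 382: qd = 2771 - 5·382 = 861 and qs = 2·382 - 589 = 175.
Producer surplus without the control is ½ · (480 - 294.5) · 371 = 34410.25.
With the ceiling, producers sell 175 units at 382, so PS = ½ · (382 - 294.5) · 175 = 7656.25.
Change in producer surplus = 7656.25 - 34410.25 = -26754.

-26754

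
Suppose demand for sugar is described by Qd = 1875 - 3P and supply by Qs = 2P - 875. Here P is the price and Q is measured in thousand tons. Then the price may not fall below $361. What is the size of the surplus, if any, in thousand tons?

Equilibrium: 1875 - 3P = 2P - 875, so 2750 = 5P and P* = 550, Q* = 225.
The floor of 361 is below the equilibrium price 550, so it is not binding; the market clears at P* = 550, Q* = 225.
Since the control does not bind, there is no surplus.

0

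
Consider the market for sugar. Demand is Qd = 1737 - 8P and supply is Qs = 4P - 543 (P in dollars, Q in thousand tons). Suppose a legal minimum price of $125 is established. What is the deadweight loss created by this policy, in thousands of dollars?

0

In a free market, 1737 - 8P = 4P - 543 gives the equilibrium P* = 190, Q* = 217.
The floor of 125 is below the equilibrium price 190, so it is not binding; the market clears at P* = 190, Q* = 217.
Since the control does not bind, no trades are prevented and deadweight loss is zero.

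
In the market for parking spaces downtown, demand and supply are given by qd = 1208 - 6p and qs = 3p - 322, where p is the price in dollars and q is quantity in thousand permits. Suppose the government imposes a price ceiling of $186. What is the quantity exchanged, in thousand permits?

188

Equilibrium: 1208 - 6p = 3p - 322, so 1530 = 9p and p* = 170, q* = 188.
Since 186 is above p* = 170, the ceiling does not bind and the free-market outcome prevails.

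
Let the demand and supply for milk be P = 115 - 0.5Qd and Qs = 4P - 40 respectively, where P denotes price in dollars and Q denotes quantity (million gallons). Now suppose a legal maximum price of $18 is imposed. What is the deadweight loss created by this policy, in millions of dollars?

4374

Rearranging demand gives Qd = 230 - 2P. Without the control the market clears where 230 - 2P = 4P - 40, i.e. P* = 45 and Q* = 140.
The ceiling of 18 is below the equilibrium price 45, so it binds.
At P = 18: Qd = 230 - 2·18 = 194 and Qs = 4·18 - 40 = 32.
Quantity traded falls to 32. At Q = 32 the demand price is (230 - 32)/2 = 99 and the supply price is (40 + 32)/4 = 18.
Deadweight loss = ½ · (99 - 18) · (140 - 32) = ½ · 81 · 108 = 4374.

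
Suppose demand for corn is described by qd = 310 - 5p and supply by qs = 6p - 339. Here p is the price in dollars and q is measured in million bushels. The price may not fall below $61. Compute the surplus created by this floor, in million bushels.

Equilibrium: 310 - 5p = 6p - 339, so 649 = 11p and p* = 59, q* = 15.
Because the floor (61) lies above the market-clearing price, it is binding.
At p = 61: qd = 310 - 5·61 = 5 and qs = 6·61 - 339 = 27.
Surplus = qs - qd = 27 - 5 = 22.

22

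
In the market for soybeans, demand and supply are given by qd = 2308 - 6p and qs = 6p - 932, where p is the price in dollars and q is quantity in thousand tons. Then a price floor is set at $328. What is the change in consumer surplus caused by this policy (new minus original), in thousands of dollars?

Without the control the market clears where 2308 - 6p = 6p - 932, i.e. p* = 270 and q* = 688.
Because the floor (328) lies above the market-clearing price, it is binding.
At p = 328: qd = 2308 - 6·328 = 340 and qs = 6·328 - 932 = 1036.
Consumer surplus without the control is ½ · (1154/3 - 270) · 688 = 118336/3.
With the floor, consumers buy 340 units at 328, so CS = ½ · (1154/3 - 328) · 340 = 28900/3.
Change in consumer surplus = 28900/3 - 118336/3 = -29812.

-29812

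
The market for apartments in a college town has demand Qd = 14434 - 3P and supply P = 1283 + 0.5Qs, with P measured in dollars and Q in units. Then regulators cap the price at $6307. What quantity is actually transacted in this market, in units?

4234

Rearranging supply gives Qs = 2P - 2566. Setting quantity demanded equal to quantity supplied, 14434 - 3P = 2P - 2566, gives P* = 3400 and Q* = 4234.
The ceiling of 6307 is above the equilibrium price 3400, so it is not binding; the market clears at P* = 3400, Q* = 4234.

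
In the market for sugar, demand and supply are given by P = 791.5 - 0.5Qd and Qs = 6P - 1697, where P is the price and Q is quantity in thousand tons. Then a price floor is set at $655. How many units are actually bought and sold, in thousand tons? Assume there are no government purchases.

273

Rearranging demand gives Qd = 1583 - 2P. Equilibrium: 1583 - 2P = 6P - 1697, so 3280 = 8P and P* = 410, Q* = 763.
Because the floor (655) lies above the market-clearing price, it is binding.
At P = 655: Qd = 1583 - 2·655 = 273 and Qs = 6·655 - 1697 = 2233.
The quantity actually transacted is the short side, demand: 273.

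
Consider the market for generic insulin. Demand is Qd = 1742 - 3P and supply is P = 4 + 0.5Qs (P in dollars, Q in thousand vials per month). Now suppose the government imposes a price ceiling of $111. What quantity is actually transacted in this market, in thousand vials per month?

214

Rearranging supply gives Qs = 2P - 8. In a free market, 1742 - 3P = 2P - 8 gives the equilibrium P* = 350, Q* = 692.
The ceiling of 111 is below the equilibrium price 350, so it binds.
At P = 111: Qd = 1742 - 3·111 = 1409 and Qs = 2·111 - 8 = 214.
The quantity actually transacted is the short side, supply: 214.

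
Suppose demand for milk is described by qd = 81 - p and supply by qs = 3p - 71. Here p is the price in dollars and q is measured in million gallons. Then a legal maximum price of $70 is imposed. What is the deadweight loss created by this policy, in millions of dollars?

Setting quantity demanded equal to quantity supplied, 81 - p = 3p - 71, gives p* = 38 and q* = 43.
The ceiling of 70 is above the equilibrium price 38, so it is not binding; the market clears at p* = 38, q* = 43.
Since the control does not bind, no trades are prevented and deadweight loss is zero.

0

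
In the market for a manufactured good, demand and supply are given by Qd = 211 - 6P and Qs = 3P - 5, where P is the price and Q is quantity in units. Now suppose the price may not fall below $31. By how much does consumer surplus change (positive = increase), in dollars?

-322

Setting quantity demanded equal to quantity supplied, 211 - 6P = 3P - 5, gives P* = 24 and Q* = 67.
Since 31 > 24, the floor is binding.
At P = 31: Qd = 211 - 6·31 = 25 and Qs = 3·31 - 5 = 88.
Consumer surplus without the control is ½ · (211/6 - 24) · 67 = 4489/12.
With the floor, consumers buy 25 units at 31, so CS = ½ · (211/6 - 31) · 25 = 625/12.
Change in consumer surplus = 625/12 - 4489/12 = -322.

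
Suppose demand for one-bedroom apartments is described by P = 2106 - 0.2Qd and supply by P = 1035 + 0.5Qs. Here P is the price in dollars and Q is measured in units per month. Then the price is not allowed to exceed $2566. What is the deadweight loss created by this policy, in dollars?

Rearranging demand gives Qd = 10530 - 5P; rearranging supply gives Qs = 2P - 2070. Setting quantity demanded equal to quantity supplied, 10530 - 5P = 2P - 2070, gives P* = 1800 and Q* = 1530.
The ceiling of 2566 is above the equilibrium price 1800, so it is not binding; the market clears at P* = 1800, Q* = 1530.
Since the control does not bind, no trades are prevented and deadweight loss is zero.

0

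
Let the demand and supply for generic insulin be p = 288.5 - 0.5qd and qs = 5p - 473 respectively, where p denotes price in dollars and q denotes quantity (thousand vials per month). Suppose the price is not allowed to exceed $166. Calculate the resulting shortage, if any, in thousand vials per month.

0

Rearranging demand gives qd = 577 - 2p. In a free market, 577 - 2p = 5p - 473 gives the equilibrium p* = 150, q* = 277.
The ceiling of 166 is above the equilibrium price 150, so it is not binding; the market clears at p* = 150, q* = 277.
Since the control does not bind, there is no shortage.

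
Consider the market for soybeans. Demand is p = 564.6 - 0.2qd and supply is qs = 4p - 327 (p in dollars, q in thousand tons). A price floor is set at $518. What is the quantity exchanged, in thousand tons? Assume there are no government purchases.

Rearranging demand gives qd = 2823 - 5p. Equilibrium: 2823 - 5p = 4p - 327, so 3150 = 9p and p* = 350, q* = 1073.
Because the floor (518) lies above the market-clearing price, it is binding.
At p = 518: qd = 2823 - 5·518 = 233 and qs = 4·518 - 327 = 1745.
The quantity actually transacted is the short side, demand: 233.

233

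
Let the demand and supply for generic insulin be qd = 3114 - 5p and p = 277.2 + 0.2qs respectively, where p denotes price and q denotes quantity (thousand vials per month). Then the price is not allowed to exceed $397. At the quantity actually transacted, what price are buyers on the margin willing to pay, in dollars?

Rearranging supply gives qs = 5p - 1386. Setting quantity demanded equal to quantity supplied, 3114 - 5p = 5p - 1386, gives p* = 450 and q* = 864.
Since 397 < 450, the ceiling is binding.
At p = 397: qd = 3114 - 5·397 = 1129 and qs = 5·397 - 1386 = 599.
Only 599 units reach the market. On the demand curve, the marginal buyer's willingness to pay at q = 599 is (3114 - 599)/5 = 503.

503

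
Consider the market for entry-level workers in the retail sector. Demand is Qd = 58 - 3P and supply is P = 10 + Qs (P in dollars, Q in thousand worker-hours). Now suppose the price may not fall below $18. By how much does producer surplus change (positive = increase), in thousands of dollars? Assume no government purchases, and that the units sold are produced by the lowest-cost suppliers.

Rearranging supply gives Qs = P - 10. In a free market, 58 - 3P = P - 10 gives the equilibrium P* = 17, Q* = 7.
Since 18 > 17, the floor is binding.
At P = 18: Qd = 58 - 3·18 = 4 and Qs = 18 - 10 = 8.
Producer surplus without the control is ½ · (17 - 10) · 7 = 24.5.
With the floor, 4 units are sold at 18. The supply price at Q = 4 is 14, so PS = ½ · [(18 - 10) + (18 - 14)] · 4 = 24.
Change in producer surplus = 24 - 24.5 = -0.5.

-0.5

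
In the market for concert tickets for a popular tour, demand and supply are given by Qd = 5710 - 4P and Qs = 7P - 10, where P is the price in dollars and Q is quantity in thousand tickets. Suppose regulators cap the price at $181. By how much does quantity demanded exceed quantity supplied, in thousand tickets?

3729

In a free market, 5710 - 4P = 7P - 10 gives the equilibrium P* = 520, Q* = 3630.
Because the ceiling (181) lies below the market-clearing price, it is binding.
At P = 181: Qd = 5710 - 4·181 = 4986 and Qs = 7·181 - 10 = 1257.
Shortage = Qd - Qs = 4986 - 1257 = 3729.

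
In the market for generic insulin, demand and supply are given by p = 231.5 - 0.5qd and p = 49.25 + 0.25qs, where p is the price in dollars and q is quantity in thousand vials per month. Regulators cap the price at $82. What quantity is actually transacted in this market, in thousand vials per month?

131

Rearranging demand gives qd = 463 - 2p; rearranging supply gives qs = 4p - 197. Equilibrium: 463 - 2p = 4p - 197, so 660 = 6p and p* = 110, q* = 243.
Because the ceiling (82) lies below the market-clearing price, it is binding.
At p = 82: qd = 463 - 2·82 = 299 and qs = 4·82 - 197 = 131.
The quantity actually transacted is the short side, supply: 131.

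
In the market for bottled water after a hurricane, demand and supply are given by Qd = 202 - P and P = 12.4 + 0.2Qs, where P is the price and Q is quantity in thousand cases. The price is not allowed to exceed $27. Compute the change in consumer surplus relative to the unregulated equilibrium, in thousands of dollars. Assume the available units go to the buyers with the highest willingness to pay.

Rearranging supply gives Qs = 5P - 62. In a free market, 202 - P = 5P - 62 gives the equilibrium P* = 44, Q* = 158.
The ceiling of 27 is below the equilibrium price 44, so it binds.
At P = 27: Qd = 202 - 27 = 175 and Qs = 5·27 - 62 = 73.
Consumer surplus without the control is ½ · (202 - 44) · 158 = 12482.
With the ceiling, 73 units are sold at 27 (assume they go to the highest-value buyers). The demand price at Q = 73 is 129, so CS = ½ · [(202 - 27) + (129 - 27)] · 73 = 10110.5.
Change in consumer surplus = 10110.5 - 12482 = -2371.5.

-2371.5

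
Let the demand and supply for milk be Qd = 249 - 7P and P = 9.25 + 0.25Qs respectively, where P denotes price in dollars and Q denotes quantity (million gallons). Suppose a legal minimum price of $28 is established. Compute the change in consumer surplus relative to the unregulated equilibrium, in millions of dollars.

-120

Rearranging supply gives Qs = 4P - 37. Equilibrium: 249 - 7P = 4P - 37, so 286 = 11P and P* = 26, Q* = 67.
Since 28 > 26, the floor is binding.
At P = 28: Qd = 249 - 7·28 = 53 and Qs = 4·28 - 37 = 75.
Consumer surplus without the control is ½ · (249/7 - 26) · 67 = 4489/14.
With the floor, consumers buy 53 units at 28, so CS = ½ · (249/7 - 28) · 53 = 2809/14.
Change in consumer surplus = 2809/14 - 4489/14 = -120.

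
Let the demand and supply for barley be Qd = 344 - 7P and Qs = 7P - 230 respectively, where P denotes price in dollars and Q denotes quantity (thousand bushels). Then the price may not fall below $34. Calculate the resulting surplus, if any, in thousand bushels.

0

Setting quantity demanded equal to quantity supplied, 344 - 7P = 7P - 230, gives P* = 41 and Q* = 57.
The floor of 34 is below the equilibrium price 41, so it is not binding; the market clears at P* = 41, Q* = 57.
Since the control does not bind, there is no surplus.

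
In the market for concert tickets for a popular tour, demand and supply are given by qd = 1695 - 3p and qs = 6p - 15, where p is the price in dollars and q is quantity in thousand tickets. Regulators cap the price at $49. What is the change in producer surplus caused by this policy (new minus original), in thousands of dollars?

In a free market, 1695 - 3p = 6p - 15 gives the equilibrium p* = 190, q* = 1125.
Because the ceiling (49) lies below the market-clearing price, it is binding.
At p = 49: qd = 1695 - 3·49 = 1548 and qs = 6·49 - 15 = 279.
Producer surplus without the control is ½ · (190 - 2.5) · 1125 = 105468.75.
With the ceiling, producers sell 279 units at 49, so PS = ½ · (49 - 2.5) · 279 = 6486.75.
Change in producer surplus = 6486.75 - 105468.75 = -98982.

-98982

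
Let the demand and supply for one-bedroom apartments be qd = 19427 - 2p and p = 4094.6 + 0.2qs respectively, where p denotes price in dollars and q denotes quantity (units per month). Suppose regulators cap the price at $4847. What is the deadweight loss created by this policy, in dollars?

6366578.75

Rearranging supply gives qs = 5p - 20473. Setting quantity demanded equal to quantity supplied, 19427 - 2p = 5p - 20473, gives p* = 5700 and q* = 8027.
Since 4847 < 5700, the ceiling is binding.
At p = 4847: qd = 19427 - 2·4847 = 9733 and qs = 5·4847 - 20473 = 3762.
Quantity traded falls to 3762. At q = 3762 the demand price is (19427 - 3762)/2 = 7832.5 and the supply price is (20473 + 3762)/5 = 4847.
Deadweight loss = ½ · (7832.5 - 4847) · (8027 - 3762) = ½ · 2985.5 · 4265 = 6366578.75.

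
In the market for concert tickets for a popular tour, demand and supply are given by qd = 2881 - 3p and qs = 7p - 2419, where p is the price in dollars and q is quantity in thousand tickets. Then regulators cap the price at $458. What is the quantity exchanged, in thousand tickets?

In a free market, 2881 - 3p = 7p - 2419 gives the equilibrium p* = 530, q* = 1291.
Since 458 < 530, the ceiling is binding.
At p = 458: qd = 2881 - 3·458 = 1507 and qs = 7·458 - 2419 = 787.
The quantity actually transacted is the short side, supply: 787.

787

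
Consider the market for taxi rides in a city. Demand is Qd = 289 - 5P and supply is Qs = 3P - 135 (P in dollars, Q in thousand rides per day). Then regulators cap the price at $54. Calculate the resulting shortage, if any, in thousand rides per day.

0

In a free market, 289 - 5P = 3P - 135 gives the equilibrium P* = 53, Q* = 24.
The ceiling of 54 is above the equilibrium price 53, so it is not binding; the market clears at P* = 53, Q* = 24.
Since the control does not bind, there is no shortage.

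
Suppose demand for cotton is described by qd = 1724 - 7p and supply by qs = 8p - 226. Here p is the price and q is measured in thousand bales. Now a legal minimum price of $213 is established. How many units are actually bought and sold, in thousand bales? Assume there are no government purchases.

233

In a free market, 1724 - 7p = 8p - 226 gives the equilibrium p* = 130, q* = 814.
Because the floor (213) lies above the market-clearing price, it is binding.
At p = 213: qd = 1724 - 7·213 = 233 and qs = 8·213 - 226 = 1478.
The quantity actually transacted is the short side, demand: 233.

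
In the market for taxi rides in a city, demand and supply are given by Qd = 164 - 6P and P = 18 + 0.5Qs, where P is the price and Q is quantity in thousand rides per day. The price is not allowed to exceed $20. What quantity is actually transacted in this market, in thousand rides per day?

Rearranging supply gives Qs = 2P - 36. Without the control the market clears where 164 - 6P = 2P - 36, i.e. P* = 25 and Q* = 14.
Because the ceiling (20) lies below the market-clearing price, it is binding.
At P = 20: Qd = 164 - 6·20 = 44 and Qs = 2·20 - 36 = 4.
The quantity actually transacted is the short side, supply: 4.

4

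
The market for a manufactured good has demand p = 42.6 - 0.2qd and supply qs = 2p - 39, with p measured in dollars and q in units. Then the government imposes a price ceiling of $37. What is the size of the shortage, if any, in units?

Rearranging demand gives qd = 213 - 5p. In a free market, 213 - 5p = 2p - 39 gives the equilibrium p* = 36, q* = 33.
Since 37 is above p* = 36, the ceiling does not bind and the free-market outcome prevails.
Since the control does not bind, there is no shortage.

0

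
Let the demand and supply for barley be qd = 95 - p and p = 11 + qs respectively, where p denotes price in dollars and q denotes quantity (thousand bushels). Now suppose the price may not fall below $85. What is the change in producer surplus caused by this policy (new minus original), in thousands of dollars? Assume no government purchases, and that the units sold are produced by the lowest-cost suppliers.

Rearranging supply gives qs = p - 11. Without the control the market clears where 95 - p = p - 11, i.e. p* = 53 and q* = 42.
Since 85 > 53, the floor is binding.
At p = 85: qd = 95 - 85 = 10 and qs = 85 - 11 = 74.
Producer surplus without the control is ½ · (53 - 11) · 42 = 882.
With the floor, 10 units are sold at 85. The supply price at q = 10 is 21, so PS = ½ · [(85 - 11) + (85 - 21)] · 10 = 690.
Change in producer surplus = 690 - 882 = -192.

-192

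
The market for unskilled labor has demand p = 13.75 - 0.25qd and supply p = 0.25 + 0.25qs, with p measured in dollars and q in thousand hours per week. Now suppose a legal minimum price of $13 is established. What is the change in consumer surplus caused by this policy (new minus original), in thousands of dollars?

Rearranging demand gives qd = 55 - 4p; rearranging supply gives qs = 4p - 1. Equilibrium: 55 - 4p = 4p - 1, so 56 = 8p and p* = 7, q* = 27.
Since 13 > 7, the floor is binding.
At p = 13: qd = 55 - 4·13 = 3 and qs = 4·13 - 1 = 51.
Consumer surplus without the control is ½ · (13.75 - 7) · 27 = 91.125.
With the floor, consumers buy 3 units at 13, so CS = ½ · (13.75 - 13) · 3 = 1.125.
Change in consumer surplus = 1.125 - 91.125 = -90.

-90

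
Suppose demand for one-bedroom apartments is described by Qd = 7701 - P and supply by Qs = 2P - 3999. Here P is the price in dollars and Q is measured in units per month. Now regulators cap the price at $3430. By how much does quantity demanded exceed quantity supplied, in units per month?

Setting quantity demanded equal to quantity supplied, 7701 - P = 2P - 3999, gives P* = 3900 and Q* = 3801.
The ceiling of 3430 is below the equilibrium price 3900, so it binds.
At P = 3430: Qd = 7701 - 3430 = 4271 and Qs = 2·3430 - 3999 = 2861.
Shortage = Qd - Qs = 4271 - 2861 = 1410.

1410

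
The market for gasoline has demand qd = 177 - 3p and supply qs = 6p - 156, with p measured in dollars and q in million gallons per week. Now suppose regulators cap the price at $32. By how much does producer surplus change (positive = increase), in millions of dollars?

-255

In a free market, 177 - 3p = 6p - 156 gives the equilibrium p* = 37, q* = 66.
The ceiling of 32 is below the equilibrium price 37, so it binds.
At p = 32: qd = 177 - 3·32 = 81 and qs = 6·32 - 156 = 36.
Producer surplus without the control is ½ · (37 - 26) · 66 = 363.
With the ceiling, producers sell 36 units at 32, so PS = ½ · (32 - 26) · 36 = 108.
Change in producer surplus = 108 - 363 = -255.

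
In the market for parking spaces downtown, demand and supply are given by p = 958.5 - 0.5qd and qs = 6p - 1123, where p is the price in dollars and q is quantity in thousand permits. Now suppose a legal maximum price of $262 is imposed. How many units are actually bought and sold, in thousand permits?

Rearranging demand gives qd = 1917 - 2p. Setting quantity demanded equal to quantity supplied, 1917 - 2p = 6p - 1123, gives p* = 380 and q* = 1157.
The ceiling of 262 is below the equilibrium price 380, so it binds.
At p = 262: qd = 1917 - 2·262 = 1393 and qs = 6·262 - 1123 = 449.
The quantity actually transacted is the short side, supply: 449.

449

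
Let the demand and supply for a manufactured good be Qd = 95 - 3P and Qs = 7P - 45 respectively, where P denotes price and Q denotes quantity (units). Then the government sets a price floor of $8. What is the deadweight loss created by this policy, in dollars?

Without the control the market clears where 95 - 3P = 7P - 45, i.e. P* = 14 and Q* = 53.
The floor of 8 is below the equilibrium price 14, so it is not binding; the market clears at P* = 14, Q* = 53.
Since the control does not bind, no trades are prevented and deadweight loss is zero.

0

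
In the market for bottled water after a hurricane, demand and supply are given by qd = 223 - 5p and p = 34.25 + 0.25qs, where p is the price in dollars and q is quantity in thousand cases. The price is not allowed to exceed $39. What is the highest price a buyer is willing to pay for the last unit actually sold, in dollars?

Rearranging supply gives qs = 4p - 137. Setting quantity demanded equal to quantity supplied, 223 - 5p = 4p - 137, gives p* = 40 and q* = 23.
Since 39 < 40, the ceiling is binding.
At p = 39: qd = 223 - 5·39 = 28 and qs = 4·39 - 137 = 19.
Only 19 units reach the market. On the demand curve, the marginal buyer's willingness to pay at q = 19 is (223 - 19)/5 = 40.8.

40.8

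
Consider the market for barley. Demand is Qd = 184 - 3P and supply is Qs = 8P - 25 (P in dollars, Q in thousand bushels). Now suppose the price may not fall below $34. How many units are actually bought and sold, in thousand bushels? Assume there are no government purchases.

In a free market, 184 - 3P = 8P - 25 gives the equilibrium P* = 19, Q* = 127.
Since 34 > 19, the floor is binding.
At P = 34: Qd = 184 - 3·34 = 82 and Qs = 8·34 - 25 = 247.
The quantity actually transacted is the short side, demand: 82.

82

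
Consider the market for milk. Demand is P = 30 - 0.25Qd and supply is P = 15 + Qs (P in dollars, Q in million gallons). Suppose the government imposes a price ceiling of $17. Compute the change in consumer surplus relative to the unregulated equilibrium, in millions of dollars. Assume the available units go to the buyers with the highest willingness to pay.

Rearranging demand gives Qd = 120 - 4P; rearranging supply gives Qs = P - 15. Setting quantity demanded equal to quantity supplied, 120 - 4P = P - 15, gives P* = 27 and Q* = 12.
Because the ceiling (17) lies below the market-clearing price, it is binding.
At P = 17: Qd = 120 - 4·17 = 52 and Qs = 17 - 15 = 2.
Consumer surplus without the control is ½ · (30 - 27) · 12 = 18.
With the ceiling, 2 units are sold at 17 (assume they go to the highest-value buyers). The demand price at Q = 2 is 29.5, so CS = ½ · [(30 - 17) + (29.5 - 17)] · 2 = 25.5.
Change in consumer surplus = 25.5 - 18 = 7.5.

7.5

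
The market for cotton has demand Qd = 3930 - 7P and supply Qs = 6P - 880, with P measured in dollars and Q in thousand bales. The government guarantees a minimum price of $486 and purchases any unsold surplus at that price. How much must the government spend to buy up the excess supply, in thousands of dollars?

In a free market, 3930 - 7P = 6P - 880 gives the equilibrium P* = 370, Q* = 1340.
Since 486 > 370, the floor is binding.
At P = 486: Qd = 3930 - 7·486 = 528 and Qs = 6·486 - 880 = 2036.
Surplus = Qs - Qd = 1508.
Government expenditure = surplus × support price = 1508 × 486 = 732888.

732888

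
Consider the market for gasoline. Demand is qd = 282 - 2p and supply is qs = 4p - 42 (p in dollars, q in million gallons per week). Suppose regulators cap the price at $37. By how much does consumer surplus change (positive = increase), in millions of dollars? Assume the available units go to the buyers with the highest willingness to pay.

Equilibrium: 282 - 2p = 4p - 42, so 324 = 6p and p* = 54, q* = 174.
Because the ceiling (37) lies below the market-clearing price, it is binding.
At p = 37: qd = 282 - 2·37 = 208 and qs = 4·37 - 42 = 106.
Consumer surplus without the control is ½ · (141 - 54) · 174 = 7569.
With the ceiling, 106 units are sold at 37 (assume they go to the highest-value buyers). The demand price at q = 106 is 88, so CS = ½ · [(141 - 37) + (88 - 37)] · 106 = 8215.
Change in consumer surplus = 8215 - 7569 = 646.

646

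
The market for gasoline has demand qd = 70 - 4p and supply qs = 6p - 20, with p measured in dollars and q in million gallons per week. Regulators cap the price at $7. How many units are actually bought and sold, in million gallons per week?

22

Without the control the market clears where 70 - 4p = 6p - 20, i.e. p* = 9 and q* = 34.
Because the ceiling (7) lies below the market-clearing price, it is binding.
At p = 7: qd = 70 - 4·7 = 42 and qs = 6·7 - 20 = 22.
The quantity actually transacted is the short side, supply: 22.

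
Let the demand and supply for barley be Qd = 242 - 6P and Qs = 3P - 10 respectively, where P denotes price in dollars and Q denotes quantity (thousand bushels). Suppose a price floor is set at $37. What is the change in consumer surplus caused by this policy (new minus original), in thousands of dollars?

-423

Setting quantity demanded equal to quantity supplied, 242 - 6P = 3P - 10, gives P* = 28 and Q* = 74.
Because the floor (37) lies above the market-clearing price, it is binding.
At P = 37: Qd = 242 - 6·37 = 20 and Qs = 3·37 - 10 = 101.
Consumer surplus without the control is ½ · (121/3 - 28) · 74 = 1369/3.
With the floor, consumers buy 20 units at 37, so CS = ½ · (121/3 - 37) · 20 = 100/3.
Change in consumer surplus = 100/3 - 1369/3 = -423.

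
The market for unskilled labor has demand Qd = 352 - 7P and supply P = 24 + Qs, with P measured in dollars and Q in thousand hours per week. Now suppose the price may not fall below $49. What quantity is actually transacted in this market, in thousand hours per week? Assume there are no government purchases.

9

Rearranging supply gives Qs = P - 24. Without the control the market clears where 352 - 7P = P - 24, i.e. P* = 47 and Q* = 23.
Because the floor (49) lies above the market-clearing price, it is binding.
At P = 49: Qd = 352 - 7·49 = 9 and Qs = 49 - 24 = 25.
The quantity actually transacted is the short side, demand: 9.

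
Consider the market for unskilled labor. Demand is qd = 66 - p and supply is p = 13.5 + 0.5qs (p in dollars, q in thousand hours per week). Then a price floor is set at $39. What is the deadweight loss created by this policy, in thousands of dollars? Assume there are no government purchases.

Rearranging supply gives qs = 2p - 27. In a free market, 66 - p = 2p - 27 gives the equilibrium p* = 31, q* = 35.
Since 39 > 31, the floor is binding.
At p = 39: qd = 66 - 39 = 27 and qs = 2·39 - 27 = 51.
Quantity traded falls to 27. At q = 27 the demand price is 66 - 27 = 39 and the supply price is (27 + 27)/2 = 27.
Deadweight loss = ½ · (39 - 27) · (35 - 27) = ½ · 12 · 8 = 48.

48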